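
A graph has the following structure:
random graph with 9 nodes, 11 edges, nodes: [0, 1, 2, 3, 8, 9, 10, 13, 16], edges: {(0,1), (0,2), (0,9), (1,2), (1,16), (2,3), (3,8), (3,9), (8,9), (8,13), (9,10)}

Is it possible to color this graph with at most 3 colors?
A valid 3-coloring: color 1: [1, 9, 13]; color 2: [0, 3, 10, 16]; color 3: [2, 8].
(χ(G) = 3 ≤ 3.)

Yes, G is 3-colorable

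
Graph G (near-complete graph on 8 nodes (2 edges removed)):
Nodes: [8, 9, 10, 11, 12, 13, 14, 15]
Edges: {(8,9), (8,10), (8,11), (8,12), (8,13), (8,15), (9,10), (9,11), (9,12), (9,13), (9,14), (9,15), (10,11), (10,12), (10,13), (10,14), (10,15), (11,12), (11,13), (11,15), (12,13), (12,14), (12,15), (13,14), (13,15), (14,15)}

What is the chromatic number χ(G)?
χ(G) = 7

Clique number ω(G) = 7 (lower bound: χ ≥ ω).
The clique on [8, 9, 10, 11, 12, 13, 15] has size 7, forcing χ ≥ 7, and the coloring below uses 7 colors, so χ(G) = 7.
A valid 7-coloring: color 1: [9]; color 2: [13]; color 3: [10]; color 4: [15]; color 5: [12]; color 6: [8, 14]; color 7: [11].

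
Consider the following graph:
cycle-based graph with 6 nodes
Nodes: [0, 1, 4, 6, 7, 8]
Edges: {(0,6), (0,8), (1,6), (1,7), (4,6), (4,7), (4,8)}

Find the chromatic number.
χ(G) = 2

Clique number ω(G) = 2 (lower bound: χ ≥ ω).
The graph is bipartite (no odd cycle), so 2 colors suffice: χ(G) = 2.
A valid 2-coloring: color 1: [6, 7, 8]; color 2: [0, 1, 4].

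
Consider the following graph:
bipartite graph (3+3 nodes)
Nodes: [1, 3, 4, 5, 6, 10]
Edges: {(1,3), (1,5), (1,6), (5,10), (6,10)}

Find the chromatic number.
Clique number ω(G) = 2 (lower bound: χ ≥ ω).
The graph is bipartite (no odd cycle), so 2 colors suffice: χ(G) = 2.
A valid 2-coloring: color 1: [1, 4, 10]; color 2: [3, 5, 6].

χ(G) = 2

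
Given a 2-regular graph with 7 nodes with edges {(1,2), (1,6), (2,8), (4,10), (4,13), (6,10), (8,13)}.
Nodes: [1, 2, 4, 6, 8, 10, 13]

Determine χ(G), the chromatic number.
χ(G) = 3

Clique number ω(G) = 2 (lower bound: χ ≥ ω).
Odd cycle [1, 6, 10, 4, 13, 8, 2] needs 3 colors (χ ≥ 3).
The coloring below uses 3 colors, so χ(G) = 3.
A valid 3-coloring: color 1: [4, 6, 8]; color 2: [2, 10, 13]; color 3: [1].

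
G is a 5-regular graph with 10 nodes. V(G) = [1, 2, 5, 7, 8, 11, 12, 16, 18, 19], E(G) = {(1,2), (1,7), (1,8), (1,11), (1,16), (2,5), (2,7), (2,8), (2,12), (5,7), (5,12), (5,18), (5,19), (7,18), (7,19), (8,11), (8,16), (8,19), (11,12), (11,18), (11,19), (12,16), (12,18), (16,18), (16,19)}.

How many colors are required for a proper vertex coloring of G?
χ(G) = 4

Clique number ω(G) = 3 (lower bound: χ ≥ ω).
Suppose a proper 3-coloring c exists. The clique [1, 2, 7] takes 3 distinct colors; by symmetry let c(1) = 1, c(2) = 2, c(7) = 3.
- Vertex 5: neighbors [2, 7] already have colors [2, 3] ⇒ c(5) = 1.
- Vertex 8: neighbors [1, 2] already have colors [1, 2] ⇒ c(8) = 3.
- Vertex 11: neighbors [1, 8] already have colors [1, 3] ⇒ c(11) = 2.
- Vertex 18: neighbors [5, 11, 7] already have colors [1, 2, 3] — all 3 colors blocked. Contradiction.
The forced assignments end in a contradiction, so G has no proper 3-coloring (χ ≥ 4).
The coloring below uses 4 colors, so χ(G) = 4.
A valid 4-coloring: color 1: [7, 11, 16]; color 2: [1, 5]; color 3: [2, 18, 19]; color 4: [8, 12].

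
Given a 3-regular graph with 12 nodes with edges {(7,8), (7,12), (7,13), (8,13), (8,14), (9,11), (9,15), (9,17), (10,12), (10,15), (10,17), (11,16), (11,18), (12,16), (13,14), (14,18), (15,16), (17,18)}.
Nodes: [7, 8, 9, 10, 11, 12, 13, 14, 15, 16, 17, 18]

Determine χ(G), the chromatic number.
Clique number ω(G) = 3 (lower bound: χ ≥ ω).
The clique on [7, 8, 13] has size 3, forcing χ ≥ 3, and the coloring below uses 3 colors, so χ(G) = 3.
A valid 3-coloring: color 1: [7, 11, 14, 15, 17]; color 2: [9, 12, 13, 18]; color 3: [8, 10, 16].

χ(G) = 3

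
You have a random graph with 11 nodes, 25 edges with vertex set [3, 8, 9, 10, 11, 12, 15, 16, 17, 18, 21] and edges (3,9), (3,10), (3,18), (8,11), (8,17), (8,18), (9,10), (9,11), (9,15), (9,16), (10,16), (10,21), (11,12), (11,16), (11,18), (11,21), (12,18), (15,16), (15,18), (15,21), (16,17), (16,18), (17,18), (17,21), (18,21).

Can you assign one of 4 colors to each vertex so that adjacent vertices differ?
Yes, G is 4-colorable

A valid 4-coloring: color 1: [9, 18]; color 2: [10, 11, 15, 17]; color 3: [3, 8, 12, 16, 21].
(χ(G) = 3 ≤ 4.)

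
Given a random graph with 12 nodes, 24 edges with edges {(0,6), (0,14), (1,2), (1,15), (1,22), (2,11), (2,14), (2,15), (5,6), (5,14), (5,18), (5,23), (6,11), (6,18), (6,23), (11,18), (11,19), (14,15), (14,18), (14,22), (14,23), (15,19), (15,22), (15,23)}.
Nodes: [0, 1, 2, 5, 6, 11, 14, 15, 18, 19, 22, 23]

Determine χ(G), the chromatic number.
χ(G) = 3

Clique number ω(G) = 3 (lower bound: χ ≥ ω).
The clique on [1, 2, 15] has size 3, forcing χ ≥ 3, and the coloring below uses 3 colors, so χ(G) = 3.
A valid 3-coloring: color 1: [1, 6, 14, 19]; color 2: [0, 5, 11, 15]; color 3: [2, 18, 22, 23].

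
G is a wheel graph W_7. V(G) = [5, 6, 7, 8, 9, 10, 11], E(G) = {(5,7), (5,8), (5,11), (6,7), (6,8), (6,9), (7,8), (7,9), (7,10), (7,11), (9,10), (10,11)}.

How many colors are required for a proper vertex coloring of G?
Clique number ω(G) = 3 (lower bound: χ ≥ ω).
The clique on [7, 9, 10] has size 3, forcing χ ≥ 3, and the coloring below uses 3 colors, so χ(G) = 3.
A valid 3-coloring: color 1: [7]; color 2: [5, 6, 10]; color 3: [8, 9, 11].

χ(G) = 3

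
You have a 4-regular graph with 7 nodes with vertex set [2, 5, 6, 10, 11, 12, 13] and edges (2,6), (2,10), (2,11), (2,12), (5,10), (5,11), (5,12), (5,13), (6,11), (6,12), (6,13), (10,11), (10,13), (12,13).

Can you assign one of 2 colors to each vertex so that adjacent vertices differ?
The clique on vertices [2, 10, 11] has size 3 > 2, so it alone needs 3 colors.

No, G is not 2-colorable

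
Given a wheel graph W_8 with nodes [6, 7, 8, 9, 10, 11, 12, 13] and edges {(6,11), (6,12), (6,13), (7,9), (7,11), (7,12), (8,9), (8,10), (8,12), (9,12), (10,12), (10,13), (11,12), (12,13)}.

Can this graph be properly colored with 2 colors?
The clique on vertices [6, 11, 12] has size 3 > 2, so it alone needs 3 colors.

No, G is not 2-colorable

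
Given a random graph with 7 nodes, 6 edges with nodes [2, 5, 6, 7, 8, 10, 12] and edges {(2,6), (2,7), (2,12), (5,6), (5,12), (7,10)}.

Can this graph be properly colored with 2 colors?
A valid 2-coloring: color 1: [2, 5, 8, 10]; color 2: [6, 7, 12].
(χ(G) = 2 ≤ 2.)

Yes, G is 2-colorable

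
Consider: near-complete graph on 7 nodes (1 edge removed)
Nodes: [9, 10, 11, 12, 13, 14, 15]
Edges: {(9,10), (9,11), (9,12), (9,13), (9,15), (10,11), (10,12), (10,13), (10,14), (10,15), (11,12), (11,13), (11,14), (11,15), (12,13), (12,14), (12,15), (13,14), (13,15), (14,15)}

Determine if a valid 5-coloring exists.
No, G is not 5-colorable

The clique on vertices [9, 10, 11, 12, 13, 15] has size 6 > 5, so it alone needs 6 colors.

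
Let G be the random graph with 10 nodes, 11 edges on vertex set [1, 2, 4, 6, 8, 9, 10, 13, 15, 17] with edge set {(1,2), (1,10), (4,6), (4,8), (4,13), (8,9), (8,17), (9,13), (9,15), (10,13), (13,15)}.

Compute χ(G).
Clique number ω(G) = 3 (lower bound: χ ≥ ω).
The clique on [9, 13, 15] has size 3, forcing χ ≥ 3, and the coloring below uses 3 colors, so χ(G) = 3.
A valid 3-coloring: color 1: [1, 6, 8, 13]; color 2: [2, 4, 9, 10, 17]; color 3: [15].

χ(G) = 3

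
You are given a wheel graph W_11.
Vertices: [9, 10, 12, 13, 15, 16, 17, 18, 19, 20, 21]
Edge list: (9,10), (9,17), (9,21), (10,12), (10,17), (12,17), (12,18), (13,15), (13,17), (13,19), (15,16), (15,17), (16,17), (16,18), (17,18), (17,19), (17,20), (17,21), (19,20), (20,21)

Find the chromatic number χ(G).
χ(G) = 3

Clique number ω(G) = 3 (lower bound: χ ≥ ω).
The clique on [9, 10, 17] has size 3, forcing χ ≥ 3, and the coloring below uses 3 colors, so χ(G) = 3.
A valid 3-coloring: color 1: [17]; color 2: [10, 15, 18, 19, 21]; color 3: [9, 12, 13, 16, 20].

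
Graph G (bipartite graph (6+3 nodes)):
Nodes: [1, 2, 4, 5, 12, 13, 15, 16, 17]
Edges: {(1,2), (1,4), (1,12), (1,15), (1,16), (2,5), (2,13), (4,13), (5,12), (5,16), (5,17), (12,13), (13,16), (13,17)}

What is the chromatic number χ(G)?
Clique number ω(G) = 2 (lower bound: χ ≥ ω).
The graph is bipartite (no odd cycle), so 2 colors suffice: χ(G) = 2.
A valid 2-coloring: color 1: [1, 5, 13]; color 2: [2, 4, 12, 15, 16, 17].

χ(G) = 2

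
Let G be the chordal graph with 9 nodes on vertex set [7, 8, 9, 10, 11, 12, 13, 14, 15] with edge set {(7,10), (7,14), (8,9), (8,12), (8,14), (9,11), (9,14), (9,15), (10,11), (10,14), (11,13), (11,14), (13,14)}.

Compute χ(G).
χ(G) = 3

Clique number ω(G) = 3 (lower bound: χ ≥ ω).
The clique on [8, 9, 14] has size 3, forcing χ ≥ 3, and the coloring below uses 3 colors, so χ(G) = 3.
A valid 3-coloring: color 1: [12, 14, 15]; color 2: [7, 8, 11]; color 3: [9, 10, 13].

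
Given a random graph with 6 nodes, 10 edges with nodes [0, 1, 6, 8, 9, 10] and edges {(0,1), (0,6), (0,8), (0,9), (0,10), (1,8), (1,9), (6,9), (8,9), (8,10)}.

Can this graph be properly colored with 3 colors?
The clique on vertices [0, 1, 8, 9] has size 4 > 3, so it alone needs 4 colors.

No, G is not 3-colorable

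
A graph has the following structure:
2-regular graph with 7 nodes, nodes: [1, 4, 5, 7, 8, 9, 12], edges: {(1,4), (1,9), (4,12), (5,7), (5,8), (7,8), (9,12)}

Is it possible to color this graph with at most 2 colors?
No, G is not 2-colorable

The clique on vertices [5, 7, 8] has size 3 > 2, so it alone needs 3 colors.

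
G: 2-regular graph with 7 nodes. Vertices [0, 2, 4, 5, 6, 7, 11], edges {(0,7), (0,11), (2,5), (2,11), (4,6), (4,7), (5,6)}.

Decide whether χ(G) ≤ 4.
A valid 4-coloring: color 1: [5, 7, 11]; color 2: [0, 2, 4]; color 3: [6].
(χ(G) = 3 ≤ 4.)

Yes, G is 4-colorable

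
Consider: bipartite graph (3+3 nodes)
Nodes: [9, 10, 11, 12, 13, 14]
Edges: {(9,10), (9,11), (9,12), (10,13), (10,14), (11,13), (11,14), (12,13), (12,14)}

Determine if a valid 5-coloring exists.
A valid 5-coloring: color 1: [10, 11, 12]; color 2: [9, 13, 14].
(χ(G) = 2 ≤ 5.)

Yes, G is 5-colorable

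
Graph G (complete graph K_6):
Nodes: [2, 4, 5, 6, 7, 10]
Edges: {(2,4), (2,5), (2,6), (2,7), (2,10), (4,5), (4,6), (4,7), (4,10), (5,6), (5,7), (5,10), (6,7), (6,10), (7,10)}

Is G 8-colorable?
Yes, G is 8-colorable

A valid 8-coloring: color 1: [6]; color 2: [4]; color 3: [5]; color 4: [2]; color 5: [10]; color 6: [7].
(χ(G) = 6 ≤ 8.)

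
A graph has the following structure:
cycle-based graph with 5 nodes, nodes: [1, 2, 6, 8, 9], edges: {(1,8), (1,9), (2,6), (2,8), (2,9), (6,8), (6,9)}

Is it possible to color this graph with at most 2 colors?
The clique on vertices [2, 6, 8] has size 3 > 2, so it alone needs 3 colors.

No, G is not 2-colorable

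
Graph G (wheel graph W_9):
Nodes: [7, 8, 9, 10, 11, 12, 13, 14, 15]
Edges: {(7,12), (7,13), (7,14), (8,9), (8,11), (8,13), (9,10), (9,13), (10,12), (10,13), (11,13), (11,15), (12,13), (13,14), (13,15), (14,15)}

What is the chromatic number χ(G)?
χ(G) = 3

Clique number ω(G) = 3 (lower bound: χ ≥ ω).
The clique on [7, 12, 13] has size 3, forcing χ ≥ 3, and the coloring below uses 3 colors, so χ(G) = 3.
A valid 3-coloring: color 1: [13]; color 2: [9, 11, 12, 14]; color 3: [7, 8, 10, 15].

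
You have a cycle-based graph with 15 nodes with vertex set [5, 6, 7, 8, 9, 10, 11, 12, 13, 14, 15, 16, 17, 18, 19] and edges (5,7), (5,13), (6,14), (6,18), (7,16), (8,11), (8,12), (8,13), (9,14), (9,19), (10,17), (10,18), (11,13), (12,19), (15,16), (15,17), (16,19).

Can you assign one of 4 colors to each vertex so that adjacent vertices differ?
Yes, G is 4-colorable

A valid 4-coloring: color 1: [5, 6, 8, 9, 10, 16]; color 2: [7, 13, 14, 17, 18, 19]; color 3: [11, 12, 15].
(χ(G) = 3 ≤ 4.)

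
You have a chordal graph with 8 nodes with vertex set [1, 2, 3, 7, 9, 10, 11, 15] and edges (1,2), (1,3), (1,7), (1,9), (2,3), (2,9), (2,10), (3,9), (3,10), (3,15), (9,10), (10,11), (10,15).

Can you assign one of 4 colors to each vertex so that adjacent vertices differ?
A valid 4-coloring: color 1: [3, 7, 11]; color 2: [1, 10]; color 3: [2, 15]; color 4: [9].
(χ(G) = 4 ≤ 4.)

Yes, G is 4-colorable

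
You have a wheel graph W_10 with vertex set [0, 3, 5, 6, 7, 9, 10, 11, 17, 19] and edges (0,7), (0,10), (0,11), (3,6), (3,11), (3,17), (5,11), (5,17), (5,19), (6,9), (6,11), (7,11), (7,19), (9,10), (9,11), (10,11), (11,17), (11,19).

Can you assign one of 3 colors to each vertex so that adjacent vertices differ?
Odd cycle [7, 0, 10, 9, 6, 3, 17, 5, 19] needs 3 colors (χ ≥ 3).
Vertex 11 is adjacent to every vertex of [0, 3, 5, 6, 7, 9, 10, 17, 19], which already need 3 colors among themselves, so 11 needs a new color (χ ≥ 4).
Hence χ(G) ≥ 4 > 3, so no proper 3-coloring exists.

No, G is not 3-colorable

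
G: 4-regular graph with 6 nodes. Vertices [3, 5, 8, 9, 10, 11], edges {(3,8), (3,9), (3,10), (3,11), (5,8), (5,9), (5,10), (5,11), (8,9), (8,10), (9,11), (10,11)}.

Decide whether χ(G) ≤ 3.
A valid 3-coloring: color 1: [8, 11]; color 2: [3, 5]; color 3: [9, 10].
(χ(G) = 3 ≤ 3.)

Yes, G is 3-colorable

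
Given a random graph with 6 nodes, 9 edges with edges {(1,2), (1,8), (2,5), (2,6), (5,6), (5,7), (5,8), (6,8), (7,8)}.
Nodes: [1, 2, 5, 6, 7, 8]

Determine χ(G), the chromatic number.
Clique number ω(G) = 3 (lower bound: χ ≥ ω).
The clique on [5, 6, 8] has size 3, forcing χ ≥ 3, and the coloring below uses 3 colors, so χ(G) = 3.
A valid 3-coloring: color 1: [2, 8]; color 2: [1, 5]; color 3: [6, 7].

χ(G) = 3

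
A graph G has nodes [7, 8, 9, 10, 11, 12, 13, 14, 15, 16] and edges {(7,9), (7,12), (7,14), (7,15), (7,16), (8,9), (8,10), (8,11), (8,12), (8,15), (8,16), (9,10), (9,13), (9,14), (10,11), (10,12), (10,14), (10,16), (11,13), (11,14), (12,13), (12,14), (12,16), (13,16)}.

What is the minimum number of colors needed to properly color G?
χ(G) = 4

Clique number ω(G) = 4 (lower bound: χ ≥ ω).
The clique on [8, 10, 12, 16] has size 4, forcing χ ≥ 4, and the coloring below uses 4 colors, so χ(G) = 4.
A valid 4-coloring: color 1: [7, 8, 13]; color 2: [10, 15]; color 3: [9, 11, 12]; color 4: [14, 16].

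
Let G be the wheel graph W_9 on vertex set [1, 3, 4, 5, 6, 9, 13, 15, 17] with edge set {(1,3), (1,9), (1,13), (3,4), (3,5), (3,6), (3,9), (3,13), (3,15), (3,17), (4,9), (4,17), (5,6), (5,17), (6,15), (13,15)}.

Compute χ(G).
χ(G) = 3

Clique number ω(G) = 3 (lower bound: χ ≥ ω).
The clique on [1, 3, 9] has size 3, forcing χ ≥ 3, and the coloring below uses 3 colors, so χ(G) = 3.
A valid 3-coloring: color 1: [3]; color 2: [1, 4, 5, 15]; color 3: [6, 9, 13, 17].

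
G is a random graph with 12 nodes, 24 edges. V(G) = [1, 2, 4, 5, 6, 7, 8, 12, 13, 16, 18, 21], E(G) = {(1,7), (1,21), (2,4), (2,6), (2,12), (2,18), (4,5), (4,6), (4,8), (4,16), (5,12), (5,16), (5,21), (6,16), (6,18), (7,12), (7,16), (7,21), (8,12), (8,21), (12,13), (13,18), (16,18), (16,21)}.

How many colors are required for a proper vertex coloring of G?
Clique number ω(G) = 3 (lower bound: χ ≥ ω).
The clique on [1, 7, 21] has size 3, forcing χ ≥ 3, and the coloring below uses 3 colors, so χ(G) = 3.
A valid 3-coloring: color 1: [1, 2, 8, 13, 16]; color 2: [4, 12, 18, 21]; color 3: [5, 6, 7].

χ(G) = 3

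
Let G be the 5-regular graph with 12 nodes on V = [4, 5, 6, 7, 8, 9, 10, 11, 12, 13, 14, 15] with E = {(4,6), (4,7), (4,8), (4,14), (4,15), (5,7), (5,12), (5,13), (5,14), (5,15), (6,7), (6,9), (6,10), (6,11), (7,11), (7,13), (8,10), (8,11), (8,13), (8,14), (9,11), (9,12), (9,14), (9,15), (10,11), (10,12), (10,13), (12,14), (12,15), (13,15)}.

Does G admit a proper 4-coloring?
A valid 4-coloring: color 1: [4, 11, 12, 13]; color 2: [7, 8, 9]; color 3: [6, 14, 15]; color 4: [5, 10].
(χ(G) = 4 ≤ 4.)

Yes, G is 4-colorable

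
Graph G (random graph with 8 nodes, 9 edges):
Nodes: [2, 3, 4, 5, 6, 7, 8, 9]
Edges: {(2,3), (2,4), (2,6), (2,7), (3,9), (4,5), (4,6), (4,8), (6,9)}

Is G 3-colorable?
A valid 3-coloring: color 1: [3, 4, 7]; color 2: [2, 5, 8, 9]; color 3: [6].
(χ(G) = 3 ≤ 3.)

Yes, G is 3-colorable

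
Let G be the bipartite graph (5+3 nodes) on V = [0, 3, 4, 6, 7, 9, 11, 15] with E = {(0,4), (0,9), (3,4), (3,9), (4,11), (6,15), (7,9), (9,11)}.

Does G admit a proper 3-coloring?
A valid 3-coloring: color 1: [4, 6, 9]; color 2: [0, 3, 7, 11, 15].
(χ(G) = 2 ≤ 3.)

Yes, G is 3-colorable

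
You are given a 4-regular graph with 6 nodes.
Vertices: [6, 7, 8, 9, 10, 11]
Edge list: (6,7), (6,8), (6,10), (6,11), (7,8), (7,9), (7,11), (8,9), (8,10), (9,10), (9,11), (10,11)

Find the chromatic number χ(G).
Clique number ω(G) = 3 (lower bound: χ ≥ ω).
The clique on [8, 9, 10] has size 3, forcing χ ≥ 3, and the coloring below uses 3 colors, so χ(G) = 3.
A valid 3-coloring: color 1: [7, 10]; color 2: [6, 9]; color 3: [8, 11].

χ(G) = 3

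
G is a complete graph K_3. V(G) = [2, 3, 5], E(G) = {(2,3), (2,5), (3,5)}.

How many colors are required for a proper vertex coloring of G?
Clique number ω(G) = 3 (lower bound: χ ≥ ω).
The clique on [2, 3, 5] has size 3, forcing χ ≥ 3, and the coloring below uses 3 colors, so χ(G) = 3.
A valid 3-coloring: color 1: [5]; color 2: [3]; color 3: [2].

χ(G) = 3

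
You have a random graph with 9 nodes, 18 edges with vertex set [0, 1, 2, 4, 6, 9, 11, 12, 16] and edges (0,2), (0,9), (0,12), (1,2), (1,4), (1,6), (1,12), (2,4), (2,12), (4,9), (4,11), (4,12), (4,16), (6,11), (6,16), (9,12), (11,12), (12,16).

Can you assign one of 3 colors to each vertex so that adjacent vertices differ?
No, G is not 3-colorable

The clique on vertices [1, 2, 4, 12] has size 4 > 3, so it alone needs 4 colors.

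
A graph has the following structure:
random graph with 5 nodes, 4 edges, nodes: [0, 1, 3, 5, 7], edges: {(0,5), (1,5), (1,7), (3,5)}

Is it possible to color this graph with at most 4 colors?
Yes, G is 4-colorable

A valid 4-coloring: color 1: [5, 7]; color 2: [0, 1, 3].
(χ(G) = 2 ≤ 4.)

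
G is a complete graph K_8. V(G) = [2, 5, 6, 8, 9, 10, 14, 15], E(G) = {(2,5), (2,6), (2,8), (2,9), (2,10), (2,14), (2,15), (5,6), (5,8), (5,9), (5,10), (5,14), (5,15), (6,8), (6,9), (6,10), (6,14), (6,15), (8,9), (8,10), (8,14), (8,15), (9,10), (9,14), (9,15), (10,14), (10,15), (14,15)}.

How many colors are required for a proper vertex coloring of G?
Clique number ω(G) = 8 (lower bound: χ ≥ ω).
The clique on [2, 5, 6, 8, 9, 10, 14, 15] has size 8, forcing χ ≥ 8, and the coloring below uses 8 colors, so χ(G) = 8.
A valid 8-coloring: color 1: [15]; color 2: [6]; color 3: [2]; color 4: [5]; color 5: [9]; color 6: [14]; color 7: [10]; color 8: [8].

χ(G) = 8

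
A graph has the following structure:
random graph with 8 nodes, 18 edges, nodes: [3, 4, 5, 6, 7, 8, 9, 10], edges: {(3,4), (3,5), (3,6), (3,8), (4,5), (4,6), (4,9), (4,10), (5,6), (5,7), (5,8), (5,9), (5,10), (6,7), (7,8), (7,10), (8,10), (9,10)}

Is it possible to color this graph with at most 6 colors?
A valid 6-coloring: color 1: [5]; color 2: [3, 10]; color 3: [4, 7]; color 4: [6, 8, 9].
(χ(G) = 4 ≤ 6.)

Yes, G is 6-colorable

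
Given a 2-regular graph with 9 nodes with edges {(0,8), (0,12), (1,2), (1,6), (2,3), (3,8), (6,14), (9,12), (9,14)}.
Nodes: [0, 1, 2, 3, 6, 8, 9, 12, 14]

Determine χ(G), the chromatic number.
Clique number ω(G) = 2 (lower bound: χ ≥ ω).
Odd cycle [2, 1, 6, 14, 9, 12, 0, 8, 3] needs 3 colors (χ ≥ 3).
The coloring below uses 3 colors, so χ(G) = 3.
A valid 3-coloring: color 1: [2, 6, 8, 9]; color 2: [1, 3, 12, 14]; color 3: [0].

χ(G) = 3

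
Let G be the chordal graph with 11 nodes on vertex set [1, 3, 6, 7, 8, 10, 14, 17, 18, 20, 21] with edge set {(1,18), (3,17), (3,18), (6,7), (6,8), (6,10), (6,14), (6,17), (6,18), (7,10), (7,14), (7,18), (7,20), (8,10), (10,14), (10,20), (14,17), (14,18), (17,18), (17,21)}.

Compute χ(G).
χ(G) = 4

Clique number ω(G) = 4 (lower bound: χ ≥ ω).
The clique on [6, 7, 10, 14] has size 4, forcing χ ≥ 4, and the coloring below uses 4 colors, so χ(G) = 4.
A valid 4-coloring: color 1: [1, 3, 6, 20, 21]; color 2: [10, 18]; color 3: [7, 8, 17]; color 4: [14].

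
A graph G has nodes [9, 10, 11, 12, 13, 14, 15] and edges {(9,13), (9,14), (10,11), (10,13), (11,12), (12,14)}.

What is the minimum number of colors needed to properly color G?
χ(G) = 2

Clique number ω(G) = 2 (lower bound: χ ≥ ω).
The graph is bipartite (no odd cycle), so 2 colors suffice: χ(G) = 2.
A valid 2-coloring: color 1: [11, 13, 14, 15]; color 2: [9, 10, 12].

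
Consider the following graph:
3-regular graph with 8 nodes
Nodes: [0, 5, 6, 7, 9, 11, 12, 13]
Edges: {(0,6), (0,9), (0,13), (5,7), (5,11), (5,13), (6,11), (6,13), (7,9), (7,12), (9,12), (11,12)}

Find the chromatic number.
χ(G) = 3

Clique number ω(G) = 3 (lower bound: χ ≥ ω).
The clique on [0, 6, 13] has size 3, forcing χ ≥ 3, and the coloring below uses 3 colors, so χ(G) = 3.
A valid 3-coloring: color 1: [5, 6, 9]; color 2: [0, 12]; color 3: [7, 11, 13].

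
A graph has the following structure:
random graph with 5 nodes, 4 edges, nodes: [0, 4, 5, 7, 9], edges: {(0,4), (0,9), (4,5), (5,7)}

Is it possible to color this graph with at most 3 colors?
A valid 3-coloring: color 1: [0, 5]; color 2: [4, 7, 9].
(χ(G) = 2 ≤ 3.)

Yes, G is 3-colorable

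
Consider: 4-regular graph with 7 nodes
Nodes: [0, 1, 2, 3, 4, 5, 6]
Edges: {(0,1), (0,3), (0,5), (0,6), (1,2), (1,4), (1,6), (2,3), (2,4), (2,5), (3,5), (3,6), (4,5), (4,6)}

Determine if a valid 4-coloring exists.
A valid 4-coloring: color 1: [5, 6]; color 2: [1, 3]; color 3: [0, 2]; color 4: [4].
(χ(G) = 4 ≤ 4.)

Yes, G is 4-colorable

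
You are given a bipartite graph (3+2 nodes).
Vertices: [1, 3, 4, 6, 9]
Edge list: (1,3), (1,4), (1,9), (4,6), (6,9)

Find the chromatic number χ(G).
Clique number ω(G) = 2 (lower bound: χ ≥ ω).
The graph is bipartite (no odd cycle), so 2 colors suffice: χ(G) = 2.
A valid 2-coloring: color 1: [1, 6]; color 2: [3, 4, 9].

χ(G) = 2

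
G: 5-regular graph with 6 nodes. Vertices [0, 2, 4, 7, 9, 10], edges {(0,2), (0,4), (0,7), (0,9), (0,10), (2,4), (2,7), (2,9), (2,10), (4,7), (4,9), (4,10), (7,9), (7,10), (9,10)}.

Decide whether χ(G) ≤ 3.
The clique on vertices [0, 2, 4, 7, 9, 10] has size 6 > 3, so it alone needs 6 colors.

No, G is not 3-colorable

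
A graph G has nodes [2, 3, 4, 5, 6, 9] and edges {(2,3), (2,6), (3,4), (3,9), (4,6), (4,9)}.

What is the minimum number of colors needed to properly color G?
Clique number ω(G) = 3 (lower bound: χ ≥ ω).
The clique on [3, 4, 9] has size 3, forcing χ ≥ 3, and the coloring below uses 3 colors, so χ(G) = 3.
A valid 3-coloring: color 1: [3, 5, 6]; color 2: [2, 4]; color 3: [9].

χ(G) = 3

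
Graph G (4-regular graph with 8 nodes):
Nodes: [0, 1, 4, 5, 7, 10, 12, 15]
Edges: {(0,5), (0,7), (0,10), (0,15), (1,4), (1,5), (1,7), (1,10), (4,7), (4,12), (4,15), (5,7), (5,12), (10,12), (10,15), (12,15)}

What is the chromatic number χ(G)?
χ(G) = 3

Clique number ω(G) = 3 (lower bound: χ ≥ ω).
The clique on [0, 10, 15] has size 3, forcing χ ≥ 3, and the coloring below uses 3 colors, so χ(G) = 3.
A valid 3-coloring: color 1: [0, 1, 12]; color 2: [4, 5, 10]; color 3: [7, 15].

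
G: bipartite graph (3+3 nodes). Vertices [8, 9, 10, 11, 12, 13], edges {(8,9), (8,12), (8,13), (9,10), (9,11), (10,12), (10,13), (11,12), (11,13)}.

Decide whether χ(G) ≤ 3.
A valid 3-coloring: color 1: [8, 10, 11]; color 2: [9, 12, 13].
(χ(G) = 2 ≤ 3.)

Yes, G is 3-colorable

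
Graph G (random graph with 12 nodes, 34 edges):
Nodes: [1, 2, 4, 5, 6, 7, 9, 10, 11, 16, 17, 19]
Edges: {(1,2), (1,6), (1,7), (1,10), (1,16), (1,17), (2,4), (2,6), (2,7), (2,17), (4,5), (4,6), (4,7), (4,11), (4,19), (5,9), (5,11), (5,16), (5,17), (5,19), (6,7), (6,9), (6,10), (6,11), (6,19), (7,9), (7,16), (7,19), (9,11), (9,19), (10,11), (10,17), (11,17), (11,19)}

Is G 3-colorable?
The clique on vertices [5, 9, 11, 19] has size 4 > 3, so it alone needs 4 colors.

No, G is not 3-colorable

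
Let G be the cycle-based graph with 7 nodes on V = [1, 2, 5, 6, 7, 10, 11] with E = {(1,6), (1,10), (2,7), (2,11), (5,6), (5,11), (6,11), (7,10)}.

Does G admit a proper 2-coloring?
No, G is not 2-colorable

The clique on vertices [5, 6, 11] has size 3 > 2, so it alone needs 3 colors.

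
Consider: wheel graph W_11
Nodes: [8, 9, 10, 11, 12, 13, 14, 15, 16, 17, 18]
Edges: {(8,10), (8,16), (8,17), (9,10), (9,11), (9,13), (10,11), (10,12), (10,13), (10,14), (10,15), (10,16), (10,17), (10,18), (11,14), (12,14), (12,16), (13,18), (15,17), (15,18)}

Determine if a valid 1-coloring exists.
The clique on vertices [8, 10, 16] has size 3 > 1, so it alone needs 3 colors.

No, G is not 1-colorable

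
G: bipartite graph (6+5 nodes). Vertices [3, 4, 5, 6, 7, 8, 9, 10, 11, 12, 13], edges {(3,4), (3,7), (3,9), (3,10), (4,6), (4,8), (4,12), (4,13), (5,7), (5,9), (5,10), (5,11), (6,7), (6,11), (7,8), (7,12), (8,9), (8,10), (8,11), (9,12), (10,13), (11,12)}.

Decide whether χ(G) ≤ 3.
Yes, G is 3-colorable

A valid 3-coloring: color 1: [3, 5, 6, 8, 12, 13]; color 2: [4, 7, 9, 10, 11].
(χ(G) = 2 ≤ 3.)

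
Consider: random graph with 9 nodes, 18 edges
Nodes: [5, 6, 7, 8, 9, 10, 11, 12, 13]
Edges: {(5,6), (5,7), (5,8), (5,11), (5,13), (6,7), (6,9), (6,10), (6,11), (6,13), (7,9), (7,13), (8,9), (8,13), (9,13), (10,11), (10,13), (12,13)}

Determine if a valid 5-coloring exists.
Yes, G is 5-colorable

A valid 5-coloring: color 1: [11, 13]; color 2: [6, 8, 12]; color 3: [5, 9, 10]; color 4: [7].
(χ(G) = 4 ≤ 5.)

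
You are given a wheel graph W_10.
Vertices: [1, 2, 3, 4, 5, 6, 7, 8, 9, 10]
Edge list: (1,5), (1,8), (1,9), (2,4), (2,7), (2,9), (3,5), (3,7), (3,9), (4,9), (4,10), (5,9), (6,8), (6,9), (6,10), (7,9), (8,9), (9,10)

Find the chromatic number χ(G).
χ(G) = 4

Clique number ω(G) = 3 (lower bound: χ ≥ ω).
Odd cycle [5, 3, 7, 2, 4, 10, 6, 8, 1] needs 3 colors (χ ≥ 3).
Vertex 9 is adjacent to every vertex of [1, 2, 3, 4, 5, 6, 7, 8, 10], which already need 3 colors among themselves, so 9 needs a new color (χ ≥ 4).
The coloring below uses 4 colors, so χ(G) = 4.
A valid 4-coloring: color 1: [9]; color 2: [4, 5, 7, 8]; color 3: [1, 2, 3, 10]; color 4: [6].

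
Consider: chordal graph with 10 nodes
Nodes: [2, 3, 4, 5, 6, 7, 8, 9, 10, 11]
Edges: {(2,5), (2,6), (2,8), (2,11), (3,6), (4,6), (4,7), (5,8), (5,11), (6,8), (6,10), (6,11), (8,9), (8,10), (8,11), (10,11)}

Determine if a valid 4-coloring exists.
A valid 4-coloring: color 1: [5, 6, 7, 9]; color 2: [3, 4, 8]; color 3: [11]; color 4: [2, 10].
(χ(G) = 4 ≤ 4.)

Yes, G is 4-colorable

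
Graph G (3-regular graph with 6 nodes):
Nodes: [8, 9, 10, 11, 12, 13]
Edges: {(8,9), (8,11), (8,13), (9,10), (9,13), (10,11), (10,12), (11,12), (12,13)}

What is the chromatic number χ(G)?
Clique number ω(G) = 3 (lower bound: χ ≥ ω).
The clique on [8, 9, 13] has size 3, forcing χ ≥ 3, and the coloring below uses 3 colors, so χ(G) = 3.
A valid 3-coloring: color 1: [8, 10]; color 2: [11, 13]; color 3: [9, 12].

χ(G) = 3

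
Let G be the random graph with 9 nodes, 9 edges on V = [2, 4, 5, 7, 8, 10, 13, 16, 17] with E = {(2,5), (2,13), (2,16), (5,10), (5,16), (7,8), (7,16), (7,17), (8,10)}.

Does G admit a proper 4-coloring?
Yes, G is 4-colorable

A valid 4-coloring: color 1: [4, 8, 13, 16, 17]; color 2: [5, 7]; color 3: [2, 10].
(χ(G) = 3 ≤ 4.)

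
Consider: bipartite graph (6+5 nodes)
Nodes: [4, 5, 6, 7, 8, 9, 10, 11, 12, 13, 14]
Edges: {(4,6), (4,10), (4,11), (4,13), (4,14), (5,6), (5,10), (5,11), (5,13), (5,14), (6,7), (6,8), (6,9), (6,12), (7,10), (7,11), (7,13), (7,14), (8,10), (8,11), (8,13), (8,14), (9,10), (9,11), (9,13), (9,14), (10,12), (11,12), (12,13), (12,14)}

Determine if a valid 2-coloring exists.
Yes, G is 2-colorable

A valid 2-coloring: color 1: [6, 10, 11, 13, 14]; color 2: [4, 5, 7, 8, 9, 12].
(χ(G) = 2 ≤ 2.)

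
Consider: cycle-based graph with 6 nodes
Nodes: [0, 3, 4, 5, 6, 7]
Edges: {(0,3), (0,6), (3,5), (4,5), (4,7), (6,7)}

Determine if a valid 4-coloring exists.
A valid 4-coloring: color 1: [0, 5, 7]; color 2: [3, 4, 6].
(χ(G) = 2 ≤ 4.)

Yes, G is 4-colorable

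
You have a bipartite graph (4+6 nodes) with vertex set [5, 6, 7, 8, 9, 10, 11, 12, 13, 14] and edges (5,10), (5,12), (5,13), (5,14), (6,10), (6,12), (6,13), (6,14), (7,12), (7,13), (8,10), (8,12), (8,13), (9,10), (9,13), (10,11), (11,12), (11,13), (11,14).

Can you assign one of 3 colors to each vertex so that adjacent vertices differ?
Yes, G is 3-colorable

A valid 3-coloring: color 1: [10, 12, 13, 14]; color 2: [5, 6, 7, 8, 9, 11].
(χ(G) = 2 ≤ 3.)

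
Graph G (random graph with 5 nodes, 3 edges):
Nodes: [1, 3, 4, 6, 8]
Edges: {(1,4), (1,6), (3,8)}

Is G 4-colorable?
A valid 4-coloring: color 1: [1, 8]; color 2: [3, 4, 6].
(χ(G) = 2 ≤ 4.)

Yes, G is 4-colorable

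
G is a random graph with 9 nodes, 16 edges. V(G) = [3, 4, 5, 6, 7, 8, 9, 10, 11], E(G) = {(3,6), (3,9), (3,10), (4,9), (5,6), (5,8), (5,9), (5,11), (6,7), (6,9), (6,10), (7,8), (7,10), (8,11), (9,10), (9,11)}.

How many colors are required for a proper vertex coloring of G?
Clique number ω(G) = 4 (lower bound: χ ≥ ω).
The clique on [3, 6, 9, 10] has size 4, forcing χ ≥ 4, and the coloring below uses 4 colors, so χ(G) = 4.
A valid 4-coloring: color 1: [7, 9]; color 2: [4, 6, 8]; color 3: [5, 10]; color 4: [3, 11].

χ(G) = 4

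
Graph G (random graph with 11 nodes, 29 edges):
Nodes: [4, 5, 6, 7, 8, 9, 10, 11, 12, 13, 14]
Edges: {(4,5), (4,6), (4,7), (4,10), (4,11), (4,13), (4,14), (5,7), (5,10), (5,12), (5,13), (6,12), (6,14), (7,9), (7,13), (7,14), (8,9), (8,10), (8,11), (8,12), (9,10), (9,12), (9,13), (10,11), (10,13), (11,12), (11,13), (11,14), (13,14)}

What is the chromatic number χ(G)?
Clique number ω(G) = 4 (lower bound: χ ≥ ω).
Odd cycle [11, 14, 7, 5, 10] needs 3 colors (χ ≥ 3).
Vertex 13 is adjacent to every vertex of [5, 7, 10, 11, 14], which already need 3 colors among themselves, so 13 needs a new color (χ ≥ 4).
Vertex 4 is adjacent to every vertex of [5, 7, 10, 11, 13, 14], which already need 4 colors among themselves, so 4 needs a new color (χ ≥ 5).
The coloring below uses 5 colors, so χ(G) = 5.
A valid 5-coloring: color 1: [6, 8, 13]; color 2: [4, 9]; color 3: [7, 10, 12]; color 4: [5, 11]; color 5: [14].

χ(G) = 5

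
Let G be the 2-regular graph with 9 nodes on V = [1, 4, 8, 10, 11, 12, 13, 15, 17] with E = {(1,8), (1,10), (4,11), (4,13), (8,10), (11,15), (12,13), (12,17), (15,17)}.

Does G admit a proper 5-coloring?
Yes, G is 5-colorable

A valid 5-coloring: color 1: [8, 11, 13, 17]; color 2: [4, 10, 12, 15]; color 3: [1].
(χ(G) = 3 ≤ 5.)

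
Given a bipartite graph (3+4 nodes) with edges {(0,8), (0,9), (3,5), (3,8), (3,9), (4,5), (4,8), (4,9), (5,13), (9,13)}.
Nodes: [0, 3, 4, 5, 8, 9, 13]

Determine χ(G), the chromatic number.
χ(G) = 2

Clique number ω(G) = 2 (lower bound: χ ≥ ω).
The graph is bipartite (no odd cycle), so 2 colors suffice: χ(G) = 2.
A valid 2-coloring: color 1: [5, 8, 9]; color 2: [0, 3, 4, 13].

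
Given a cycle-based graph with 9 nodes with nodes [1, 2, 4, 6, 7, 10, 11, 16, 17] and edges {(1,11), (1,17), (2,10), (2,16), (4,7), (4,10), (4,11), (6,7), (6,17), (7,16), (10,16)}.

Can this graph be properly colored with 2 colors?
No, G is not 2-colorable

The clique on vertices [2, 10, 16] has size 3 > 2, so it alone needs 3 colors.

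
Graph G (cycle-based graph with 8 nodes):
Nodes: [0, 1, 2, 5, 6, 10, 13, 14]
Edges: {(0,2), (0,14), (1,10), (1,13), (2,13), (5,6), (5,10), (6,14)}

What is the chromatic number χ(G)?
χ(G) = 2

Clique number ω(G) = 2 (lower bound: χ ≥ ω).
The graph is bipartite (no odd cycle), so 2 colors suffice: χ(G) = 2.
A valid 2-coloring: color 1: [1, 2, 5, 14]; color 2: [0, 6, 10, 13].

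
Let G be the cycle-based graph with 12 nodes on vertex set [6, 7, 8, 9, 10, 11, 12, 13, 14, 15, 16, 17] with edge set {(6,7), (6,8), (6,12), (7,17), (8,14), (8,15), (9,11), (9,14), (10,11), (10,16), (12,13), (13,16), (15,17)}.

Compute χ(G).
Clique number ω(G) = 2 (lower bound: χ ≥ ω).
Odd cycle [15, 17, 7, 6, 8] needs 3 colors (χ ≥ 3).
The coloring below uses 3 colors, so χ(G) = 3.
A valid 3-coloring: color 1: [8, 9, 12, 16, 17]; color 2: [6, 11, 13, 14, 15]; color 3: [7, 10].

χ(G) = 3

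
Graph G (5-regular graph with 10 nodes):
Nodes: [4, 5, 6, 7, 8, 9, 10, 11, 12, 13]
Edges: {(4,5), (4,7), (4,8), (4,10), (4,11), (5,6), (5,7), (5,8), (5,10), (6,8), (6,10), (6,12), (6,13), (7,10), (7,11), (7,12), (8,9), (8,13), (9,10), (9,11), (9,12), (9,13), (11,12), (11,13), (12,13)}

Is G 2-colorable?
The clique on vertices [4, 5, 7, 10] has size 4 > 2, so it alone needs 4 colors.

No, G is not 2-colorable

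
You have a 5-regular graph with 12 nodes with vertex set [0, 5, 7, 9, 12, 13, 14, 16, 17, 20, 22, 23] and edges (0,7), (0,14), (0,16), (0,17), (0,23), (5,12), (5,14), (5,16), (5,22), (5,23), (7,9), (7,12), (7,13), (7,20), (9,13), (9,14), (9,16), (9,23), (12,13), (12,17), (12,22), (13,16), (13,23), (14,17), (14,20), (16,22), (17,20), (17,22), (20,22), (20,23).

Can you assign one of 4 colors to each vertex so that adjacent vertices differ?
A valid 4-coloring: color 1: [12, 14, 16, 23]; color 2: [5, 7, 17]; color 3: [0, 13, 22]; color 4: [9, 20].
(χ(G) = 4 ≤ 4.)

Yes, G is 4-colorable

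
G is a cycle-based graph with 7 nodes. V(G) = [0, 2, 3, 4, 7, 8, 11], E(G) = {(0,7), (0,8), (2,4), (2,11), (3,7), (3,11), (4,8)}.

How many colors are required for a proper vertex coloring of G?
χ(G) = 3

Clique number ω(G) = 2 (lower bound: χ ≥ ω).
Odd cycle [2, 11, 3, 7, 0, 8, 4] needs 3 colors (χ ≥ 3).
The coloring below uses 3 colors, so χ(G) = 3.
A valid 3-coloring: color 1: [2, 3, 8]; color 2: [4, 7, 11]; color 3: [0].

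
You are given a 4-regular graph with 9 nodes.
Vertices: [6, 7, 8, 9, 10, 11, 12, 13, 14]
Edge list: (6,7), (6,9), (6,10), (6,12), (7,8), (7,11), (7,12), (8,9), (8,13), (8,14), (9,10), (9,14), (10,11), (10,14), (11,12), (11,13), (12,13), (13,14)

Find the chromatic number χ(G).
χ(G) = 3

Clique number ω(G) = 3 (lower bound: χ ≥ ω).
The clique on [6, 9, 10] has size 3, forcing χ ≥ 3, and the coloring below uses 3 colors, so χ(G) = 3.
A valid 3-coloring: color 1: [6, 11, 14]; color 2: [8, 10, 12]; color 3: [7, 9, 13].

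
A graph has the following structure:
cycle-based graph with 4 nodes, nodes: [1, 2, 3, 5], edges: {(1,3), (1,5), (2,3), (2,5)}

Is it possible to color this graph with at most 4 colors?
Yes, G is 4-colorable

A valid 4-coloring: color 1: [1, 2]; color 2: [3, 5].
(χ(G) = 2 ≤ 4.)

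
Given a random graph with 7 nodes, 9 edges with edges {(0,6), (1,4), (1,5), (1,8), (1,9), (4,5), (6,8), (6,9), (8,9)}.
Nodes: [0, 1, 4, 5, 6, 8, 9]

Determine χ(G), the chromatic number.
χ(G) = 3

Clique number ω(G) = 3 (lower bound: χ ≥ ω).
The clique on [1, 8, 9] has size 3, forcing χ ≥ 3, and the coloring below uses 3 colors, so χ(G) = 3.
A valid 3-coloring: color 1: [1, 6]; color 2: [0, 4, 8]; color 3: [5, 9].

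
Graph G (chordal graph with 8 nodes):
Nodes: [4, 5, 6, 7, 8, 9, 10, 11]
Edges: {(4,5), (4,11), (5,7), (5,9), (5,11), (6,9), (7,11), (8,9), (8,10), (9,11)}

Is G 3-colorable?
A valid 3-coloring: color 1: [6, 8, 11]; color 2: [4, 7, 9, 10]; color 3: [5].
(χ(G) = 3 ≤ 3.)

Yes, G is 3-colorable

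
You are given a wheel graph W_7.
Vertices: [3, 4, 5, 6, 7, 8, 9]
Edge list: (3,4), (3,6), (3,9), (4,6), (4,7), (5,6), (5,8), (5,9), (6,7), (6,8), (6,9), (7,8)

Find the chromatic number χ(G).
Clique number ω(G) = 3 (lower bound: χ ≥ ω).
The clique on [5, 6, 8] has size 3, forcing χ ≥ 3, and the coloring below uses 3 colors, so χ(G) = 3.
A valid 3-coloring: color 1: [6]; color 2: [4, 8, 9]; color 3: [3, 5, 7].

χ(G) = 3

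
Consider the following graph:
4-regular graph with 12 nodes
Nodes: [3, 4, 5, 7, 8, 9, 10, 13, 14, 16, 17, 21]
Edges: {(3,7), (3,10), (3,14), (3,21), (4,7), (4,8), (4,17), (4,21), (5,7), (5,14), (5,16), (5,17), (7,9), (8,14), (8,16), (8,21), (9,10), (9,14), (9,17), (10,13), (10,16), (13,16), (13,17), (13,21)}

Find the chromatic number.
χ(G) = 3

Clique number ω(G) = 3 (lower bound: χ ≥ ω).
The clique on [4, 8, 21] has size 3, forcing χ ≥ 3, and the coloring below uses 3 colors, so χ(G) = 3.
A valid 3-coloring: color 1: [3, 4, 9, 16]; color 2: [7, 10, 14, 17, 21]; color 3: [5, 8, 13].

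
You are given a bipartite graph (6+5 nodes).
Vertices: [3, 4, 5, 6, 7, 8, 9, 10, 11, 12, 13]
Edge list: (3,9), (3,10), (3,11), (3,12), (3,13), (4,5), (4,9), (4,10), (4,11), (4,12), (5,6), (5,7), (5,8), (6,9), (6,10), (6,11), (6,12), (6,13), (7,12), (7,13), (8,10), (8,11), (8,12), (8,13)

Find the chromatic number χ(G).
χ(G) = 2

Clique number ω(G) = 2 (lower bound: χ ≥ ω).
The graph is bipartite (no odd cycle), so 2 colors suffice: χ(G) = 2.
A valid 2-coloring: color 1: [3, 4, 6, 7, 8]; color 2: [5, 9, 10, 11, 12, 13].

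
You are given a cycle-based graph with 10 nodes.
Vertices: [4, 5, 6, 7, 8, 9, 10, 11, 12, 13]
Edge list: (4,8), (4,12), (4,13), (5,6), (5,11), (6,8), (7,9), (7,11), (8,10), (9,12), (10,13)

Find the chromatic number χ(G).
Clique number ω(G) = 2 (lower bound: χ ≥ ω).
The graph is bipartite (no odd cycle), so 2 colors suffice: χ(G) = 2.
A valid 2-coloring: color 1: [4, 6, 9, 10, 11]; color 2: [5, 7, 8, 12, 13].

χ(G) = 2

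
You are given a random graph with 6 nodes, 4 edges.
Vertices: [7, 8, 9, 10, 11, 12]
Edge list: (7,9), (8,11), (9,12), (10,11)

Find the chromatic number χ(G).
χ(G) = 2

Clique number ω(G) = 2 (lower bound: χ ≥ ω).
The graph is bipartite (no odd cycle), so 2 colors suffice: χ(G) = 2.
A valid 2-coloring: color 1: [9, 11]; color 2: [7, 8, 10, 12].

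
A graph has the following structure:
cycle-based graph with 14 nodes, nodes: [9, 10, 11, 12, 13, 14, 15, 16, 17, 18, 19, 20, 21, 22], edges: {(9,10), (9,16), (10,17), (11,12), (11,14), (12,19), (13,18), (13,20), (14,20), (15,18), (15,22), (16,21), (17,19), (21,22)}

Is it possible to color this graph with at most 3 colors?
A valid 3-coloring: color 1: [10, 11, 16, 18, 19, 20, 22]; color 2: [9, 12, 13, 14, 15, 17, 21].
(χ(G) = 2 ≤ 3.)

Yes, G is 3-colorable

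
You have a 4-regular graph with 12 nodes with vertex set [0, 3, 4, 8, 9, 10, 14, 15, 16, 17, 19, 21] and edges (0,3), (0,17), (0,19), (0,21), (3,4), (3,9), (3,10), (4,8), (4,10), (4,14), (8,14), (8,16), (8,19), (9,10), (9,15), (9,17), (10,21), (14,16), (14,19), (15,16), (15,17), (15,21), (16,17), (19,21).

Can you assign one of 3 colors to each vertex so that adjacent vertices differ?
A valid 3-coloring: color 1: [4, 9, 16, 19]; color 2: [0, 8, 10, 15]; color 3: [3, 14, 17, 21].
(χ(G) = 3 ≤ 3.)

Yes, G is 3-colorable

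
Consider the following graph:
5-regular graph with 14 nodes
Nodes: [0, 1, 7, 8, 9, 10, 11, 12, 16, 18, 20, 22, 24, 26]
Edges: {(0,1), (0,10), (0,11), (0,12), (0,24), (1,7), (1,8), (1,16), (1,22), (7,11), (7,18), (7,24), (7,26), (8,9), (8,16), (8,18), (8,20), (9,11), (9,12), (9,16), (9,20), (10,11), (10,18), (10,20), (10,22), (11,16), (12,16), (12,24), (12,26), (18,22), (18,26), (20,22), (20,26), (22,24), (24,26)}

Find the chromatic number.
χ(G) = 4

Clique number ω(G) = 3 (lower bound: χ ≥ ω).
Suppose a proper 3-coloring c exists. The clique [0, 10, 11] takes 3 distinct colors; by symmetry let c(0) = 1, c(10) = 2, c(11) = 3.
- Vertex 1: neighbors [0] already have colors [1]; try each remaining color.
- Case c(1) = 2:
  - Vertex 7: neighbors [1, 11] already have colors [2, 3] ⇒ c(7) = 1.
  - Vertex 16: neighbors [1, 11] already have colors [2, 3] ⇒ c(16) = 1.
  - Vertex 8: neighbors [16, 1] already have colors [1, 2] ⇒ c(8) = 3.
  - Vertex 18: neighbors [7, 10, 8] already have colors [1, 2, 3] — all 3 colors blocked. Contradiction.
- Case c(1) = 3:
  - Vertex 22: neighbors [10, 1] already have colors [2, 3] ⇒ c(22) = 1.
  - Vertex 18: neighbors [22, 10] already have colors [1, 2] ⇒ c(18) = 3.
  - Vertex 20: neighbors [22, 10] already have colors [1, 2] ⇒ c(20) = 3.
  - Vertex 12: neighbors [0] already have colors [1]; try each remaining color.
  - Case c(12) = 2:
    - Vertex 9: neighbors [12, 11] already have colors [2, 3] ⇒ c(9) = 1.
    - Vertex 16: neighbors [9, 12, 1] already have colors [1, 2, 3] — all 3 colors blocked. Contradiction.
  - Case c(12) = 3:
    - Vertex 24: neighbors [0, 12] already have colors [1, 3] ⇒ c(24) = 2.
    - Vertex 7: neighbors [24, 1] already have colors [2, 3] ⇒ c(7) = 1.
    - Vertex 26: neighbors [7, 24, 12] already have colors [1, 2, 3] — all 3 colors blocked. Contradiction.
Every case ends in a contradiction, so G has no proper 3-coloring (χ ≥ 4).
The coloring below uses 4 colors, so χ(G) = 4.
A valid 4-coloring: color 1: [0, 16, 22, 26]; color 2: [7, 8, 10, 12]; color 3: [1, 11, 18, 20, 24]; color 4: [9].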